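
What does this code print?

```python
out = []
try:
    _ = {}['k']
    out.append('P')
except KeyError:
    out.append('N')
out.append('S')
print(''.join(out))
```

Execution trace: 'N' (except KeyError) → 'S' (after the try/except). Output: NS

Answer: NS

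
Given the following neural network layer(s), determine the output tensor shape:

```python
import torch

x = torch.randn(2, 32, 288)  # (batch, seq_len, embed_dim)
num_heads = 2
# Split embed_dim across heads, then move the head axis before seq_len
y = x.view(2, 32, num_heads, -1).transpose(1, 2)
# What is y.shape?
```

Input: (2, 32, 288) -> head_dim = 288 // 2 = 144; after view: (2, 32, 2, 144) -> after transpose(1, 2): (2, 2, 32, 144) -> Output: (2, 2, 32, 144)

Answer: (2, 2, 32, 144)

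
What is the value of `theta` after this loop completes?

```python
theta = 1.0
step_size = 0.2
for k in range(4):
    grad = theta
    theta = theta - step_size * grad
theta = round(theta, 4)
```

Gradient descent: w = 1.0 * (1 - 0.2)^4
`theta` takes the values: 1.0 → 0.8 → 0.64 → 0.512 → 0.4096

Answer: 0.4096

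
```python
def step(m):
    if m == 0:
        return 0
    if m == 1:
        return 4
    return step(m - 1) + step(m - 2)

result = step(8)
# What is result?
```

Build up from base cases: step(0)=0, step(1)=4, step(2)=4, step(3)=8, step(4)=12, step(5)=20, step(6)=32, ..., step(8)=84

Answer: 84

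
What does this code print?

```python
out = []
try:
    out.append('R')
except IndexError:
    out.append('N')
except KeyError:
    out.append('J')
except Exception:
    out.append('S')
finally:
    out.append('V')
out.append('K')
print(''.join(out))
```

Execution trace: 'R' (try body, no exception) → 'V' (finally) → 'K' (after the try/except). Output: RVK

Answer: RVK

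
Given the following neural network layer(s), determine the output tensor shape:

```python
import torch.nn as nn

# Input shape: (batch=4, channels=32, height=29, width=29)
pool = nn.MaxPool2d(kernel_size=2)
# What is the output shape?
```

Input: (4, 32, 29, 29) -> Output: (4, 32, 14, 14)

Answer: (4, 32, 14, 14)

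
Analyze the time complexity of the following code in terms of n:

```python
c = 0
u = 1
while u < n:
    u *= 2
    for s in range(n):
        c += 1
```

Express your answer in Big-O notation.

Each loop level contributes: log n × n. Multiplying the contributions gives O(n log n).

Answer: O(n log n)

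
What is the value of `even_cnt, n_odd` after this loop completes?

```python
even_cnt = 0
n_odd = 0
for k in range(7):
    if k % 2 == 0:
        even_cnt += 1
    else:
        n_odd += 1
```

Count evens and odds in range(7)
`even_cnt, n_odd` takes the values: (0, 0) → (1, 0) → (1, 1) → (2, 1) → (2, 2) → (3, 2) → (3, 3) → (4, 3)

Answer: 4, 3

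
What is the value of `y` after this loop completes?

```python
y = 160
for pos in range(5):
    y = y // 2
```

Halve 5 times: 160 // 2^5 = 5
`y` takes the values: 160 → 80 → 40 → 20 → 10 → 5

Answer: 5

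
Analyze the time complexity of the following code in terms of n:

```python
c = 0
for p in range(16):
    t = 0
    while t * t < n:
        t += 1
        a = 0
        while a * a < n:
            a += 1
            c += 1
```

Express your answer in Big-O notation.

Each loop level contributes: 1 × √n × √n. Multiplying the contributions gives O(n).

Answer: O(n)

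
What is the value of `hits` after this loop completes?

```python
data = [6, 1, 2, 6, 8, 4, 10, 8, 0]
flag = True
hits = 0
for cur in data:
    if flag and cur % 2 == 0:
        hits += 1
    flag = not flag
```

Count even values at even positions
`hits` takes the values: 0 → 1 → 2 → 3 → 4 → 5

Answer: 5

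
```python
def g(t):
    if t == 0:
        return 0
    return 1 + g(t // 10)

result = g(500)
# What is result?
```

Count of digits of 500: 3

Answer: 3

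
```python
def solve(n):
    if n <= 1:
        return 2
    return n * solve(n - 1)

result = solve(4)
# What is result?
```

solve(4) = 4 * 3 * 2 * 2 = 48

Answer: 48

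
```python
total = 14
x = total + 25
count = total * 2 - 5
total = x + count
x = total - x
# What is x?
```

Trace:
`total = 14` → total = 14
`x = total + 25` → x = 39
`count = total * 2 - 5` → count = 23
`total = x + count` → total = 62
`x = total - x` → x = 23
So x = 23

Answer: 23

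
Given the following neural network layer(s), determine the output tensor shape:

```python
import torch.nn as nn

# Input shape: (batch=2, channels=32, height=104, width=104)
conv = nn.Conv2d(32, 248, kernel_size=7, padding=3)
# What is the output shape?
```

Input: (2, 32, 104, 104) -> Output: (2, 248, 104, 104)

Answer: (2, 248, 104, 104)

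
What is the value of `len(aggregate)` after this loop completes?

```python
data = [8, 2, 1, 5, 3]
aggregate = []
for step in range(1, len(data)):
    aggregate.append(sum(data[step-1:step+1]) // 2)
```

Number of 2-element averages
`aggregate` takes the values: [] → [5] → [5, 1] → [5, 1, 3] → [5, 1, 3, 4]
So `len(aggregate)` = 4

Answer: 4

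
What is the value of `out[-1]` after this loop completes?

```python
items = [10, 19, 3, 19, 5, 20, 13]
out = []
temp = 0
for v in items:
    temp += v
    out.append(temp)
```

Cumulative sum ends at 89
`out` takes the values: [] → [10] → [10, 29] → [10, 29, 32] → [10, 29, 32, 51] → [10, 29, 32, 51, 56] → [10, 29, 32, 51, 56, 76] → [10, 29, 32, 51, 56, 76, 89]
So `out[-1]` = 89

Answer: 89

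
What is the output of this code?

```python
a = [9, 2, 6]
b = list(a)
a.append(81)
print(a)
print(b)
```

Key concept: list() constructor creates copy.
Step by step:
`a = [9, 2, 6]` → a = [9, 2, 6]
`b = list(a)` → b = [9, 2, 6]
`a.append(81)` → a = [9, 2, 6, 81]
`print(a)` → prints [9, 2, 6, 81]
`print(b)` → prints [9, 2, 6]

Answer:
[9, 2, 6, 81]
[9, 2, 6]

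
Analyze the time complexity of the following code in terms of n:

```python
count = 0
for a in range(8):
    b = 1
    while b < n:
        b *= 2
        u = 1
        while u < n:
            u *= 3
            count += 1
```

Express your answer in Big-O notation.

Each loop level contributes: 1 × log n × log n. Multiplying the contributions gives O(log² n).

Answer: O(log² n)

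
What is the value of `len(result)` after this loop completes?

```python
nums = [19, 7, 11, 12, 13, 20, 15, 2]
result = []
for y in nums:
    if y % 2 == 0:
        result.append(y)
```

Count even numbers in [19, 7, 11, 12, 13, 20, 15, 2]
`result` takes the values: [] → [12] → [12, 20] → [12, 20, 2]
So `len(result)` = 3

Answer: 3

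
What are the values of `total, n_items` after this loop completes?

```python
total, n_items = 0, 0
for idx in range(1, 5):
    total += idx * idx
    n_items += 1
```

Sum of squares and count
`total, n_items` takes the values: (0, 0) → (1, 0) → (1, 1) → (5, 1) → (5, 2) → (14, 2) → (14, 3) → (30, 3) → (30, 4)

Answer: 30, 4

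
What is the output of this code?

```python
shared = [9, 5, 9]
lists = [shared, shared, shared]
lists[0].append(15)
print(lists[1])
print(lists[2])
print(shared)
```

Key concept: list of same reference.
Step by step:
`shared = [9, 5, 9]` → shared = [9, 5, 9]
`lists = [shared, shared, shared]` → lists = [[9, 5, 9], [9, 5, 9], [9, 5, 9]]
`lists[0].append(15)` → shared = [9, 5, 9, 15]; lists = [[9, 5, 9, 15], [9, 5, 9, 15], [9, 5, 9, 15]]
`print(lists[1])` → prints [9, 5, 9, 15]
`print(lists[2])` → prints [9, 5, 9, 15]
`print(shared)` → prints [9, 5, 9, 15]

Answer:
[9, 5, 9, 15]
[9, 5, 9, 15]
[9, 5, 9, 15]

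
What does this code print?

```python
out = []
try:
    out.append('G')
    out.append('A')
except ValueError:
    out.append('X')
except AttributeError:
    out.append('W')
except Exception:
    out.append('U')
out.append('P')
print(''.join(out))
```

Execution trace: 'G' (try body) → 'A' (try body, no exception) → 'P' (after the try/except). Output: GAP

Answer: GAP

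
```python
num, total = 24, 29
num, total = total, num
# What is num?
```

Trace:
`num, total = 24, 29` → num = 24; total = 29
`num, total = total, num` → num = 29; total = 24
So num = 29

Answer: 29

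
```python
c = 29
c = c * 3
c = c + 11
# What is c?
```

Trace:
`c = 29` → c = 29
`c = c * 3` → c = 87
`c = c + 11` → c = 98
So c = 98

Answer: 98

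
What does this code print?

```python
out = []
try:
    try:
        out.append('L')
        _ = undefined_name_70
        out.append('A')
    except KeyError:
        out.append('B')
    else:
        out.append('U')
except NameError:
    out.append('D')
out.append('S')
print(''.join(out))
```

Execution trace: 'L' (try body) → 'D' (outer except NameError) → 'S' (after the try/except). Output: LDS

Answer: LDS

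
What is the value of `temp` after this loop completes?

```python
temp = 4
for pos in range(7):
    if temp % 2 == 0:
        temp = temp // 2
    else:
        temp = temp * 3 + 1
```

Collatz-style transformation from 4
`temp` takes the values: 4 → 2 → 1 → 4 → 2 → 1 → 4 → 2

Answer: 2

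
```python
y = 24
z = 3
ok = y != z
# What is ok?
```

Trace:
`y = 24` → y = 24
`z = 3` → z = 3
`ok = y != z` → ok = True
So ok = True

Answer: True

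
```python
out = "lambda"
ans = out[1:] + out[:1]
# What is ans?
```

Trace:
`out = "lambda"` → out = 'lambda'
`ans = out[1:] + out[:1]` → ans = 'ambdal'
So ans = 'ambdal'

Answer: 'ambdal'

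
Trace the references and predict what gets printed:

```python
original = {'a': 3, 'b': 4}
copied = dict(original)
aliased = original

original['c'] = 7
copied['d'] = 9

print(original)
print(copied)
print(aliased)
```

Key concept: dict() creates copy, assignment creates alias.
Step by step:
`original = {'a': 3, 'b': 4}` → original = {'a': 3, 'b': 4}
`copied = dict(original)` → copied = {'a': 3, 'b': 4}
`aliased = original` → aliased = {'a': 3, 'b': 4} (same object as original)
`original['c'] = 7` → original = {'a': 3, 'b': 4, 'c': 7} (same object as aliased); aliased = {'a': 3, 'b': 4, 'c': 7} (same object as original)
`copied['d'] = 9` → copied = {'a': 3, 'b': 4, 'd': 9}
`print(original)` → prints {'a': 3, 'b': 4, 'c': 7}
`print(copied)` → prints {'a': 3, 'b': 4, 'd': 9}
`print(aliased)` → prints {'a': 3, 'b': 4, 'c': 7}

Answer:
{'a': 3, 'b': 4, 'c': 7}
{'a': 3, 'b': 4, 'd': 9}
{'a': 3, 'b': 4, 'c': 7}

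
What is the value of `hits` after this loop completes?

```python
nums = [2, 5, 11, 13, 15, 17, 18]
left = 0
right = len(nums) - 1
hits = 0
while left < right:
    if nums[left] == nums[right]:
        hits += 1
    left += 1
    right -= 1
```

Count matching pairs from ends
`hits` takes the values: 0

Answer: 0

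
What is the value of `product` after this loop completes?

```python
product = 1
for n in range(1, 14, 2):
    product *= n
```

Product of 1, 3, 5, ... up to 13
`product` takes the values: 1 → 3 → 15 → 105 → 945 → 10395 → 135135

Answer: 135135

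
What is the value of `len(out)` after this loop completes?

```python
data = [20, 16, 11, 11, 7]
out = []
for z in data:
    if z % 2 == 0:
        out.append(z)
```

Count even numbers in [20, 16, 11, 11, 7]
`out` takes the values: [] → [20] → [20, 16]
So `len(out)` = 2

Answer: 2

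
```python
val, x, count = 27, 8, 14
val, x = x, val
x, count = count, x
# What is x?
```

Trace:
`val, x, count = 27, 8, 14` → val = 27; x = 8; count = 14
`val, x = x, val` → val = 8; x = 27
`x, count = count, x` → x = 14; count = 27
So x = 14

Answer: 14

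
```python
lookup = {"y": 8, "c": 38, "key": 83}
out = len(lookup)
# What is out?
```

Trace:
`lookup = {"y": 8, "c": 38, "key": 83}` → lookup = {'y': 8, 'c': 38, 'key': 83}
`out = len(lookup)` → out = 3
So out = 3

Answer: 3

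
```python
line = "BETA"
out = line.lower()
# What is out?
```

Trace:
`line = "BETA"` → line = 'BETA'
`out = line.lower()` → out = 'beta'
So out = 'beta'

Answer: 'beta'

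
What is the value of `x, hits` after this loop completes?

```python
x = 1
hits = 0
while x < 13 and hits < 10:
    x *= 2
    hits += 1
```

Double until >= 13 or 10 iterations
`x, hits` takes the values: (1, 0) → (2, 0) → (2, 1) → (4, 1) → (4, 2) → (8, 2) → (8, 3) → (16, 3) → (16, 4)

Answer: 16, 4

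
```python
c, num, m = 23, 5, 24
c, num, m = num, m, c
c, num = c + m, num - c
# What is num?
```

Trace:
`c, num, m = 23, 5, 24` → c = 23; num = 5; m = 24
`c, num, m = num, m, c` → c = 5; num = 24; m = 23
`c, num = c + m, num - c` → c = 28; num = 19
So num = 19

Answer: 19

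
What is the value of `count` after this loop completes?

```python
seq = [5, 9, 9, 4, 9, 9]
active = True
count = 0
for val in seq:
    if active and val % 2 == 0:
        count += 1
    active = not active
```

Count even values at even positions
`count` takes the values: 0

Answer: 0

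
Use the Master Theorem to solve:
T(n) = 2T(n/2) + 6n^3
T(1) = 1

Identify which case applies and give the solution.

a=2, b=2, f(n)=6n^3. log_2(2) = 1. Since c=3 > 1 and the regularity condition holds (2(n/2)^3 = (2/2^3)n^3 with 2/2^3 < 1), Case 3 applies: T(n) = Θ(f(n)) = O(n^3).

Answer: O(n^3) - Case 3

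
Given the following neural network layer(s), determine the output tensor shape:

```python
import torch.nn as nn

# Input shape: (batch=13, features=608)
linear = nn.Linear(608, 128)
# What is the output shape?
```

Input: (13, 608) -> Output: (13, 128)

Answer: (13, 128)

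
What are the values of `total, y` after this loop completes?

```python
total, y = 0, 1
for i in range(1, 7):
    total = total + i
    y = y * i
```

Sum and factorial of 1 to 6
`total, y` takes the values: (0, 1) → (1, 1) → (3, 1) → (3, 2) → (6, 2) → (6, 6) → (10, 6) → (10, 24) → (15, 24) → (15, 120) → (21, 120) → (21, 720)

Answer: 21, 720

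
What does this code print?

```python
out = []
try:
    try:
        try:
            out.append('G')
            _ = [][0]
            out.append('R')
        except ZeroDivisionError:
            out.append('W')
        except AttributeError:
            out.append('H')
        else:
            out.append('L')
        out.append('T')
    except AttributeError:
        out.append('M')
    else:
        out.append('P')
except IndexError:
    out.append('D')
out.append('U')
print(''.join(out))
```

Execution trace: 'G' (inner try body) → 'D' (outer except IndexError) → 'U' (after the try/except). Output: GDU

Answer: GDU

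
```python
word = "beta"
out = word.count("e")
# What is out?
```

Trace:
`word = "beta"` → word = 'beta'
`out = word.count("e")` → out = 1
So out = 1

Answer: 1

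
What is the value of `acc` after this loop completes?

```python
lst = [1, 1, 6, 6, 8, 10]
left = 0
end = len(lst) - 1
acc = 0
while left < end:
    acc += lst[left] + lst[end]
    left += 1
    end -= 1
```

Sum of pairs from ends
`acc` takes the values: 0 → 11 → 20 → 32

Answer: 32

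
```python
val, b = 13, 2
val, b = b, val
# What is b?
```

Trace:
`val, b = 13, 2` → val = 13; b = 2
`val, b = b, val` → val = 2; b = 13
So b = 13

Answer: 13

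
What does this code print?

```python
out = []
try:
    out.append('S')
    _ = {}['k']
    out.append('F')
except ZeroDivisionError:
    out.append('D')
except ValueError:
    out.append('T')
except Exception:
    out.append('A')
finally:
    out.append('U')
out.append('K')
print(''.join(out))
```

Execution trace: 'S' (try body) → 'A' (except Exception) → 'U' (finally) → 'K' (after the try/except). Output: SAUK

Answer: SAUK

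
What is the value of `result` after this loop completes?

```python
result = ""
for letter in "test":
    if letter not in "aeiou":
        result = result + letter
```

Remove vowels from 'test'
`result` takes the values: "" → "t" → "ts" → "tst"

Answer: "tst"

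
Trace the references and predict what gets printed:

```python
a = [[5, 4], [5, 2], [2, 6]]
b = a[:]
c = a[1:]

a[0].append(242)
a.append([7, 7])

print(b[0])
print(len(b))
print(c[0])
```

Key concept: slice with nested mutation.
Step by step:
`a = [[5, 4], [5, 2], [2, 6]]` → a = [[5, 4], [5, 2], [2, 6]]
`b = a[:]` → b = [[5, 4], [5, 2], [2, 6]]
`c = a[1:]` → c = [[5, 2], [2, 6]]
`a[0].append(242)` → a = [[5, 4, 242], [5, 2], [2, 6]]; b = [[5, 4, 242], [5, 2], [2, 6]]
`a.append([7, 7])` → a = [[5, 4, 242], [5, 2], [2, 6], [7, 7]]
`print(b[0])` → prints [5, 4, 242]
`print(len(b))` → prints 3
`print(c[0])` → prints [5, 2]

Answer:
[5, 4, 242]
3
[5, 2]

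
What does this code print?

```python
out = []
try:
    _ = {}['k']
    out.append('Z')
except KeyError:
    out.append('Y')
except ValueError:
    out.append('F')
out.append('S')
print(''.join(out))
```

Execution trace: 'Y' (except KeyError) → 'S' (after the try/except). Output: YS

Answer: YS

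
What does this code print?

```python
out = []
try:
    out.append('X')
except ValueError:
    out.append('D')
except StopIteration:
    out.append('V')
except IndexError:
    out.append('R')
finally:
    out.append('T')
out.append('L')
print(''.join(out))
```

Execution trace: 'X' (try body, no exception) → 'T' (finally) → 'L' (after the try/except). Output: XTL

Answer: XTL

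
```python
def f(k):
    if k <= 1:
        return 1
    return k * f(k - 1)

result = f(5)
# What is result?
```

f(5) = 5 * 4 * 3 * 2 * 1 = 120

Answer: 120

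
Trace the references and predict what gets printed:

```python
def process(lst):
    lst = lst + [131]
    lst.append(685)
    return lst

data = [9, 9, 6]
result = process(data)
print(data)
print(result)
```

Key concept: rebinding parameter vs mutation.
Step by step:
`data = [9, 9, 6]` → data = [9, 9, 6]
`result = process(data)` → result = [9, 9, 6, 131, 685]
`print(data)` → prints [9, 9, 6]
`print(result)` → prints [9, 9, 6, 131, 685]

Answer:
[9, 9, 6]
[9, 9, 6, 131, 685]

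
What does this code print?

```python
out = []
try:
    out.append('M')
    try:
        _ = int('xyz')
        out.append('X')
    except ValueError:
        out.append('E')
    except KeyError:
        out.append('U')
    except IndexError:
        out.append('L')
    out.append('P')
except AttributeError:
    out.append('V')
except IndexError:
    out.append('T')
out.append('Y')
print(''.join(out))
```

Execution trace: 'M' (try body) → 'E' (inner except ValueError) → 'P' (try body, no exception) → 'Y' (after the try/except). Output: MEPY

Answer: MEPY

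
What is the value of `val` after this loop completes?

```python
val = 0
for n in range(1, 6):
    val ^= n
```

XOR of 1 to 5
`val` takes the values: 0 → 1 → 3 → 0 → 4 → 1

Answer: 1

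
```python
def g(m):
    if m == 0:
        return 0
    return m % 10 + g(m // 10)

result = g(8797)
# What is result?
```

Sum of digits of 8797: 7 + 9 + 7 + 8 = 31

Answer: 31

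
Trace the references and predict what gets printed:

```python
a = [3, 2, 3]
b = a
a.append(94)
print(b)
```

Key concept: basic list aliasing.
Step by step:
`a = [3, 2, 3]` → a = [3, 2, 3]
`b = a` → b = [3, 2, 3] (same object as a)
`a.append(94)` → a = [3, 2, 3, 94] (same object as b); b = [3, 2, 3, 94] (same object as a)
`print(b)` → prints [3, 2, 3, 94]

Answer: [3, 2, 3, 94]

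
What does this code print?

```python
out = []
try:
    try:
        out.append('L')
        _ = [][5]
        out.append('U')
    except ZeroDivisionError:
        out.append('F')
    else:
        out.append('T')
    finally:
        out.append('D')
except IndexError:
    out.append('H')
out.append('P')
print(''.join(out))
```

Execution trace: 'L' (try body) → 'D' (finally) → 'H' (outer except IndexError) → 'P' (after the try/except). Output: LDHP

Answer: LDHP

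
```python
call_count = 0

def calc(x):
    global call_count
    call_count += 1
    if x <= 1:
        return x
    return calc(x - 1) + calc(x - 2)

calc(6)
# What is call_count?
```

Calls(x) = 1 + Calls(x-1) + Calls(x-2); Calls(0)=Calls(1)=1. For x=6 this gives 25.

Answer: 25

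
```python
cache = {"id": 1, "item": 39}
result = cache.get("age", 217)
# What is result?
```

Trace:
`cache = {"id": 1, "item": 39}` → cache = {'id': 1, 'item': 39}
`result = cache.get("age", 217)` → result = 217
So result = 217

Answer: 217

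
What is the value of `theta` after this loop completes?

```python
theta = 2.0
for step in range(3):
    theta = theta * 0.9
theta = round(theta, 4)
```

Exponential decay: 2.0 * 0.9^3
`theta` takes the values: 2.0 → 1.8 → 1.62 → 1.458

Answer: 1.458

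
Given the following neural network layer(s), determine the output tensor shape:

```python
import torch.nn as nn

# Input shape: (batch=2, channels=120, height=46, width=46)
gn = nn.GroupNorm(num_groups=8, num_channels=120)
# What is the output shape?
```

Input: (2, 120, 46, 46) -> Output: (2, 120, 46, 46)

Answer: (2, 120, 46, 46)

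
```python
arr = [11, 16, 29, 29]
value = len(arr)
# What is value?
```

Trace:
`arr = [11, 16, 29, 29]` → arr = [11, 16, 29, 29]
`value = len(arr)` → value = 4
So value = 4

Answer: 4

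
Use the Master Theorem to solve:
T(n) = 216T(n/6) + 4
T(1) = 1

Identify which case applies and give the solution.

a=216, b=6, f(n)=4. log_6(216) = 3. Since c=0 < 3, Case 1 applies: T(n) = Θ(n^log_b(a)) = O(n^3).

Answer: O(n^3) - Case 1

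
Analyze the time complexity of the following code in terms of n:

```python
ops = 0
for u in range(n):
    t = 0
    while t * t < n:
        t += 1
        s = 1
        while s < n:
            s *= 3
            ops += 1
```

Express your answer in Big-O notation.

Each loop level contributes: n × √n × log n. Multiplying the contributions gives O(n√n log n).

Answer: O(n√n log n)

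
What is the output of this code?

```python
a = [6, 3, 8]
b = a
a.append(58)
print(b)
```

Key concept: basic list aliasing.
Step by step:
`a = [6, 3, 8]` → a = [6, 3, 8]
`b = a` → b = [6, 3, 8] (same object as a)
`a.append(58)` → a = [6, 3, 8, 58] (same object as b); b = [6, 3, 8, 58] (same object as a)
`print(b)` → prints [6, 3, 8, 58]

Answer: [6, 3, 8, 58]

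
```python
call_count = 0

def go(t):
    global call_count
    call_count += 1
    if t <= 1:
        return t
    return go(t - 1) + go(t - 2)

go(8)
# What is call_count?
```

Calls(t) = 1 + Calls(t-1) + Calls(t-2); Calls(0)=Calls(1)=1. For t=8 this gives 67.

Answer: 67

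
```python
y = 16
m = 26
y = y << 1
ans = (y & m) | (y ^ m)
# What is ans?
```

Trace:
`y = 16` → y = 16
`m = 26` → m = 26
`y = y << 1` → y = 32
`ans = (y & m) | (y ^ m)` → ans = 58
So ans = 58

Answer: 58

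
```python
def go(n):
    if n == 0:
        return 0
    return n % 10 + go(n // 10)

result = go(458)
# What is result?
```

Sum of digits of 458: 8 + 5 + 4 = 17

Answer: 17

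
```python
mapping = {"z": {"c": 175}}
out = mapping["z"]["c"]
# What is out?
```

Trace:
`mapping = {"z": {"c": 175}}` → mapping = {'z': {'c': 175}}
`out = mapping["z"]["c"]` → out = 175
So out = 175

Answer: 175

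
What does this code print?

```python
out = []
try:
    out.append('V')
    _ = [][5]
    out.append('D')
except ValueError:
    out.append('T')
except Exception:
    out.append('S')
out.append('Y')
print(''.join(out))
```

Execution trace: 'V' (try body) → 'S' (except Exception) → 'Y' (after the try/except). Output: VSY

Answer: VSY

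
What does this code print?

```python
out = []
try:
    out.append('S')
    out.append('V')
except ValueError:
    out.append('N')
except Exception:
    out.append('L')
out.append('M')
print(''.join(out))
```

Execution trace: 'S' (try body) → 'V' (try body, no exception) → 'M' (after the try/except). Output: SVM

Answer: SVM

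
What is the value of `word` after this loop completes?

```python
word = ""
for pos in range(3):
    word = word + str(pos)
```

Concatenate digits 0 to 2
`word` takes the values: "" → "0" → "01" → "012"

Answer: "012"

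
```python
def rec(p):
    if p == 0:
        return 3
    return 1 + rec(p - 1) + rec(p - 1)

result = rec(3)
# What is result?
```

rec(p) = 1 + 2·rec(p-1), rec(0)=3. Closed form: (3+1)·2^3 - 1 = 31.

Answer: 31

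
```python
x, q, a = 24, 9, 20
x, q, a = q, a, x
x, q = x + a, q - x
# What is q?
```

Trace:
`x, q, a = 24, 9, 20` → x = 24; q = 9; a = 20
`x, q, a = q, a, x` → x = 9; q = 20; a = 24
`x, q = x + a, q - x` → x = 33; q = 11
So q = 11

Answer: 11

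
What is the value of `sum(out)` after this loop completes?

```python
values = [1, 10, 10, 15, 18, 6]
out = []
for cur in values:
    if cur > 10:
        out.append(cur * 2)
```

Sum of doubled values > 10
`out` takes the values: [] → [30] → [30, 36]
So `sum(out)` = 66

Answer: 66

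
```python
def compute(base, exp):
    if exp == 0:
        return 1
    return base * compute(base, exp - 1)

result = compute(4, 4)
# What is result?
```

compute(4, 4) = 4 * 4 * 4 * 4 = 256

Answer: 256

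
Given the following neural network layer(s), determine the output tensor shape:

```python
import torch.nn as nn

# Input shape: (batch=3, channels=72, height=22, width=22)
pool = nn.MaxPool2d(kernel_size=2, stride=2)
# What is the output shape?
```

Input: (3, 72, 22, 22) -> Output: (3, 72, 11, 11)

Answer: (3, 72, 11, 11)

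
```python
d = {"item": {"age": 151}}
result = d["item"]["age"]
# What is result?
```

Trace:
`d = {"item": {"age": 151}}` → d = {'item': {'age': 151}}
`result = d["item"]["age"]` → result = 151
So result = 151

Answer: 151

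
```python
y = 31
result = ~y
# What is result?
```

Trace:
`y = 31` → y = 31
`result = ~y` → result = -32
So result = -32

Answer: -32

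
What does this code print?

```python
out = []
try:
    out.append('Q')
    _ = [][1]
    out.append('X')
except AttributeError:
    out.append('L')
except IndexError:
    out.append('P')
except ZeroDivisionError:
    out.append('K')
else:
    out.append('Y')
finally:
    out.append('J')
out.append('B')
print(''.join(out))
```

Execution trace: 'Q' (try body) → 'P' (except IndexError) → 'J' (finally) → 'B' (after the try/except). Output: QPJB

Answer: QPJB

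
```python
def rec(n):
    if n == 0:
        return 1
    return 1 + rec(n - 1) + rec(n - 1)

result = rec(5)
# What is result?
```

rec(n) = 1 + 2·rec(n-1), rec(0)=1. Closed form: (1+1)·2^5 - 1 = 63.

Answer: 63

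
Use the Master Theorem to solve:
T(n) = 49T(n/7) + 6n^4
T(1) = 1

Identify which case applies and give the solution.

a=49, b=7, f(n)=6n^4. log_7(49) = 2. Since c=4 > 2 and the regularity condition holds (49(n/7)^4 = (49/7^4)n^4 with 49/7^4 < 1), Case 3 applies: T(n) = Θ(f(n)) = O(n^4).

Answer: O(n^4) - Case 3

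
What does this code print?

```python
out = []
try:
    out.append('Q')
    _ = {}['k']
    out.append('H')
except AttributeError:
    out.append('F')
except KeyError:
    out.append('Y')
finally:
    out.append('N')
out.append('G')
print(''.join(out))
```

Execution trace: 'Q' (try body) → 'Y' (except KeyError) → 'N' (finally) → 'G' (after the try/except). Output: QYNG

Answer: QYNG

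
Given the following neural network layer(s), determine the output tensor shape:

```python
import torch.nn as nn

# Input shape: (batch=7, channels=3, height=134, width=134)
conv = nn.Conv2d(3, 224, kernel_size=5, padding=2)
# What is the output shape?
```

Input: (7, 3, 134, 134) -> Output: (7, 224, 134, 134)

Answer: (7, 224, 134, 134)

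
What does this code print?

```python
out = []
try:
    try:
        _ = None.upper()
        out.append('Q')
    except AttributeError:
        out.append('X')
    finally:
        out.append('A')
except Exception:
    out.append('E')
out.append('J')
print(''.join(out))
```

Execution trace: 'X' (inner except AttributeError) → 'A' (inner finally) → 'J' (after the try/except). Output: XAJ

Answer: XAJ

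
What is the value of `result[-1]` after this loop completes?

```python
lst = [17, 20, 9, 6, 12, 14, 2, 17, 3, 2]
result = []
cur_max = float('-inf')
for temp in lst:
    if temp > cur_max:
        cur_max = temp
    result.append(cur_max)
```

Running max ends at 20
`result` takes the values: [] → [17] → [17, 20] → [17, 20, 20] → [17, 20, 20, 20] → [17, 20, 20, 20, 20] → [17, 20, 20, 20, 20, 20] → [17, 20, 20, 20, 20, 20, 20] → [17, 20, 20, 20, 20, 20, 20, 20] → [17, 20, 20, 20, 20, 20, 20, 20, 20] → [17, 20, 20, 20, 20, 20, 20, 20, 20, 20]
So `result[-1]` = 20

Answer: 20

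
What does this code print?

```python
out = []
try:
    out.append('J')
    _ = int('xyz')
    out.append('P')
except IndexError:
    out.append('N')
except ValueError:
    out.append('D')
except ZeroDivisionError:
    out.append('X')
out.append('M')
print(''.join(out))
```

Execution trace: 'J' (try body) → 'D' (except ValueError) → 'M' (after the try/except). Output: JDM

Answer: JDM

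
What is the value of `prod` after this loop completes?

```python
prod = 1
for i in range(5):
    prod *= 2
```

2^5 = 32
`prod` takes the values: 1 → 2 → 4 → 8 → 16 → 32

Answer: 32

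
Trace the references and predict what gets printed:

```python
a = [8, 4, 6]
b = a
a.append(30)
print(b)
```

Key concept: basic list aliasing.
Step by step:
`a = [8, 4, 6]` → a = [8, 4, 6]
`b = a` → b = [8, 4, 6] (same object as a)
`a.append(30)` → a = [8, 4, 6, 30] (same object as b); b = [8, 4, 6, 30] (same object as a)
`print(b)` → prints [8, 4, 6, 30]

Answer: [8, 4, 6, 30]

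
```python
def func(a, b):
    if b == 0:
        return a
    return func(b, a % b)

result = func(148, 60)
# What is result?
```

func(148, 60) -> func(60, 28) -> func(28, 4) -> func(4, 0) -> 4

Answer: 4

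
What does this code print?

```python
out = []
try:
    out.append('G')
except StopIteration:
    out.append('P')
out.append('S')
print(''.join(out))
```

Execution trace: 'G' (try body, no exception) → 'S' (after the try/except). Output: GS

Answer: GS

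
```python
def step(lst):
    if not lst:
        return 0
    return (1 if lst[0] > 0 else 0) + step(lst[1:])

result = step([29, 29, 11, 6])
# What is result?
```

Count of positive elements in [29, 29, 11, 6] = 4

Answer: 4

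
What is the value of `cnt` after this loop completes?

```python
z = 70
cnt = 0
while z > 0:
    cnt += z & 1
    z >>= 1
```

Count set bits in 70 (binary: 0b1000110)
`cnt` takes the values: 0 → 1 → 2 → 3

Answer: 3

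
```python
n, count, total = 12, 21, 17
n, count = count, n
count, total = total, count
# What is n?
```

Trace:
`n, count, total = 12, 21, 17` → n = 12; count = 21; total = 17
`n, count = count, n` → n = 21; count = 12
`count, total = total, count` → count = 17; total = 12
So n = 21

Answer: 21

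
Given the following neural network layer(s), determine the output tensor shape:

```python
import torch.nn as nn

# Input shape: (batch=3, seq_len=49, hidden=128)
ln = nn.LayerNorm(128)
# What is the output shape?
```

Input: (3, 49, 128) -> Output: (3, 49, 128)

Answer: (3, 49, 128)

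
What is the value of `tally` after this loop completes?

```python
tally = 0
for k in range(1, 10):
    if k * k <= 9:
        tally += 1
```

Count numbers where k² ≤ 9
`tally` takes the values: 0 → 1 → 2 → 3

Answer: 3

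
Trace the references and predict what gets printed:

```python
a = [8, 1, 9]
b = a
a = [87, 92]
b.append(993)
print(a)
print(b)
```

Key concept: rebinding vs mutation: a is rebound to a new list, b still points at the original.
Step by step:
`a = [8, 1, 9]` → a = [8, 1, 9]
`b = a` → b = [8, 1, 9] (same object as a)
`a = [87, 92]` → a = [87, 92]
`b.append(993)` → b = [8, 1, 9, 993]
`print(a)` → prints [87, 92]
`print(b)` → prints [8, 1, 9, 993]

Answer:
[87, 92]
[8, 1, 9, 993]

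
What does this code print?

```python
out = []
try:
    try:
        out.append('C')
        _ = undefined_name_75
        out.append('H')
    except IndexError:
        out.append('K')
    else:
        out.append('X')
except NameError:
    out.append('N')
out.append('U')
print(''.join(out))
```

Execution trace: 'C' (try body) → 'N' (outer except NameError) → 'U' (after the try/except). Output: CNU

Answer: CNU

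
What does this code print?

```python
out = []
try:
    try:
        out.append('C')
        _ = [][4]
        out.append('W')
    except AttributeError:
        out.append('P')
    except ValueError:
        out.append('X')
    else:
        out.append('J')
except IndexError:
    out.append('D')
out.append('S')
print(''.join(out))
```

Execution trace: 'C' (try body) → 'D' (outer except IndexError) → 'S' (after the try/except). Output: CDS

Answer: CDS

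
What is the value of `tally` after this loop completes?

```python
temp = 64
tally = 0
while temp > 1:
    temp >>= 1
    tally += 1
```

Count right shifts until 1
`tally` takes the values: 0 → 1 → 2 → 3 → 4 → 5 → 6

Answer: 6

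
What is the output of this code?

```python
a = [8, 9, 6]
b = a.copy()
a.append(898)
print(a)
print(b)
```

Key concept: list.copy() creates independent copy.
Step by step:
`a = [8, 9, 6]` → a = [8, 9, 6]
`b = a.copy()` → b = [8, 9, 6]
`a.append(898)` → a = [8, 9, 6, 898]
`print(a)` → prints [8, 9, 6, 898]
`print(b)` → prints [8, 9, 6]

Answer:
[8, 9, 6, 898]
[8, 9, 6]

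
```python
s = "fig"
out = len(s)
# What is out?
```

Trace:
`s = "fig"` → s = 'fig'
`out = len(s)` → out = 3
So out = 3

Answer: 3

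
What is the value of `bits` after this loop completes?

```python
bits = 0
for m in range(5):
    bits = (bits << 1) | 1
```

Build 5 consecutive 1-bits: 0b11111
`bits` takes the values: 0 → 1 → 3 → 7 → 15 → 31

Answer: 31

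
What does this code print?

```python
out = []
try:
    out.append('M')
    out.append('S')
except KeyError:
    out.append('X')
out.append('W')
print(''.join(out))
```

Execution trace: 'M' (try body) → 'S' (try body, no exception) → 'W' (after the try/except). Output: MSW

Answer: MSW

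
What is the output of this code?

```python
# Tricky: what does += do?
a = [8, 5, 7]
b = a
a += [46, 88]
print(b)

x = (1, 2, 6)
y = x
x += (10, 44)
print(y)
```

Key concept: += behavior differs for mutable vs immutable.
Step by step:
`a = [8, 5, 7]` → a = [8, 5, 7]
`b = a` → b = [8, 5, 7] (same object as a)
`a += [46, 88]` → a = [8, 5, 7, 46, 88] (same object as b); b = [8, 5, 7, 46, 88] (same object as a)
`print(b)` → prints [8, 5, 7, 46, 88]
`x = (1, 2, 6)` → x = (1, 2, 6)
`y = x` → y = (1, 2, 6)
`x += (10, 44)` → x = (1, 2, 6, 10, 44)
`print(y)` → prints (1, 2, 6)

Answer:
[8, 5, 7, 46, 88]
(1, 2, 6)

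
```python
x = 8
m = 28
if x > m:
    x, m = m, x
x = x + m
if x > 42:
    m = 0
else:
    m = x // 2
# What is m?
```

Trace:
`x = 8` → x = 8
`m = 28` → m = 28
`if x > m: ...` → x > m is False → no variable changes
`x = x + m` → x = 36
`if x > 42: ...` → x > 42 is False, take else branch → m = 18
So m = 18

Answer: 18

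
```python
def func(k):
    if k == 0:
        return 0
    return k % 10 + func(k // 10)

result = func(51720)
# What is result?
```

Sum of digits of 51720: 0 + 2 + 7 + 1 + 5 = 15

Answer: 15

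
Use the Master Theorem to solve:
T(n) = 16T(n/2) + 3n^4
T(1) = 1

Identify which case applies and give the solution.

a=16, b=2, f(n)=3n^4. log_2(16) = 4. Since c=4 = 4, Case 2 applies: T(n) = Θ(n^log_b(a) · log n) = O(n^4 log n).

Answer: O(n^4 log n) - Case 2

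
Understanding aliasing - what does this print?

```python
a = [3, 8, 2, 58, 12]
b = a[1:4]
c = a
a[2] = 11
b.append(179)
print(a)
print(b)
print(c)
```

Key concept: slice vs alias.
Step by step:
`a = [3, 8, 2, 58, 12]` → a = [3, 8, 2, 58, 12]
`b = a[1:4]` → b = [8, 2, 58]
`c = a` → c = [3, 8, 2, 58, 12] (same object as a)
`a[2] = 11` → a = [3, 8, 11, 58, 12] (same object as c); c = [3, 8, 11, 58, 12] (same object as a)
`b.append(179)` → b = [8, 2, 58, 179]
`print(a)` → prints [3, 8, 11, 58, 12]
`print(b)` → prints [8, 2, 58, 179]
`print(c)` → prints [3, 8, 11, 58, 12]

Answer:
[3, 8, 11, 58, 12]
[8, 2, 58, 179]
[3, 8, 11, 58, 12]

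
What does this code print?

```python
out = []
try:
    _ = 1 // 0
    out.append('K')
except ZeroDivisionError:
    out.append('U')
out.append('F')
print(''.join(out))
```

Execution trace: 'U' (except ZeroDivisionError) → 'F' (after the try/except). Output: UF

Answer: UF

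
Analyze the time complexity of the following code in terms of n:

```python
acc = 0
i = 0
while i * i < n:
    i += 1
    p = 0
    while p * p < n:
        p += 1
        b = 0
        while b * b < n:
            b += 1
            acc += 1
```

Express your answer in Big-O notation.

Each loop level contributes: √n × √n × √n. Multiplying the contributions gives O(n√n).

Answer: O(n√n)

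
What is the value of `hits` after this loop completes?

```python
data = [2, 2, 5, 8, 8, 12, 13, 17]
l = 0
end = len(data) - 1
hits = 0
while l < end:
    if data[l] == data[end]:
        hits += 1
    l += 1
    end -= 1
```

Count matching pairs from ends
`hits` takes the values: 0 → 1

Answer: 1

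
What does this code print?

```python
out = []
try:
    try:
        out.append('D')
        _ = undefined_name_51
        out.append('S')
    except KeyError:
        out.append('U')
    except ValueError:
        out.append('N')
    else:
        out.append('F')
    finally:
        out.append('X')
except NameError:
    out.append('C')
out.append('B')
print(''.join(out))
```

Execution trace: 'D' (try body) → 'X' (finally) → 'C' (outer except NameError) → 'B' (after the try/except). Output: DXCB

Answer: DXCB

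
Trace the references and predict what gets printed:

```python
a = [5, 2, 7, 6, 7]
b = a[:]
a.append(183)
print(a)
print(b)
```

Key concept: slice [:] creates copy.
Step by step:
`a = [5, 2, 7, 6, 7]` → a = [5, 2, 7, 6, 7]
`b = a[:]` → b = [5, 2, 7, 6, 7]
`a.append(183)` → a = [5, 2, 7, 6, 7, 183]
`print(a)` → prints [5, 2, 7, 6, 7, 183]
`print(b)` → prints [5, 2, 7, 6, 7]

Answer:
[5, 2, 7, 6, 7, 183]
[5, 2, 7, 6, 7]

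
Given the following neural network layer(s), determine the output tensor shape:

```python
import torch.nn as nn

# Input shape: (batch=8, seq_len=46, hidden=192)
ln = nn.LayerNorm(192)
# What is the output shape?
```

Input: (8, 46, 192) -> Output: (8, 46, 192)

Answer: (8, 46, 192)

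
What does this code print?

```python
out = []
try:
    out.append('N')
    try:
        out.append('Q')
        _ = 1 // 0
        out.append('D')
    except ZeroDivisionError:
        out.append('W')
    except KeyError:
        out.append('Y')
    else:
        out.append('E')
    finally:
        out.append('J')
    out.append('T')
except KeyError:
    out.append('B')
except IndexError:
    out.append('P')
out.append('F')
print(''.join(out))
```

Execution trace: 'N' (try body) → 'Q' (inner try body) → 'W' (inner except ZeroDivisionError) → 'J' (inner finally) → 'T' (try body, no exception) → 'F' (after the try/except). Output: NQWJTF

Answer: NQWJTF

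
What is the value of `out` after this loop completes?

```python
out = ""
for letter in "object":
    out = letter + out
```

Reverse 'object'
`out` takes the values: "" → "o" → "bo" → "jbo" → "ejbo" → "cejbo" → "tcejbo"

Answer: "tcejbo"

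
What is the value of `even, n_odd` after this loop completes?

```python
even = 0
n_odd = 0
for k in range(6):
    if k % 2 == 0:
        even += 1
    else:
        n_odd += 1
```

Count evens and odds in range(6)
`even, n_odd` takes the values: (0, 0) → (1, 0) → (1, 1) → (2, 1) → (2, 2) → (3, 2) → (3, 3)

Answer: 3, 3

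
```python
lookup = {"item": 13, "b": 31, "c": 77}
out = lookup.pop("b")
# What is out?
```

Trace:
`lookup = {"item": 13, "b": 31, "c": 77}` → lookup = {'item': 13, 'b': 31, 'c': 77}
`out = lookup.pop("b")` → lookup = {'item': 13, 'c': 77}; out = 31
So out = 31

Answer: 31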